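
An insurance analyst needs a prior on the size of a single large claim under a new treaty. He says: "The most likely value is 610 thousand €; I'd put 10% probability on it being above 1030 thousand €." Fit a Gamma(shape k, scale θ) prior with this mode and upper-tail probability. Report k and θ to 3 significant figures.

Gamma(k,θ) with k>1 has mode (k−1)θ, so θ = 610/(k−1).
Need P(X < 1030) = 0.9 with θ tied to k this way. Start at k = 2, θ = 610: P(X<1030) ≈ 0.503.
Too low — raise k to concentrate. Iterating converges to k ≈ 7.89.
Then θ = 610/(7.89−1) ≈ 88.5.

k ≈ 7.89, θ ≈ 88.5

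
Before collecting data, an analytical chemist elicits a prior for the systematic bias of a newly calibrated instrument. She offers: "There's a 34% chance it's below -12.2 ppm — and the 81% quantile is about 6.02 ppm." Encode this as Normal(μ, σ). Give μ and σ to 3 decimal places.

μ = -6.376, σ = 14.120

For Normal(μ,σ), the p-quantile is μ + z_p·σ. Here z_{0.34} = -0.4125, z_{0.81} = 0.8779.
So -12.2 = μ − 0.4125σ and 6.02 = μ + 0.8779σ.
Subtracting: σ = (6.02 − -12.2)/(0.8779 − (-0.4125)) = 14.120.
Then μ = -12.2 − (-0.4125)·14.120 = -6.376.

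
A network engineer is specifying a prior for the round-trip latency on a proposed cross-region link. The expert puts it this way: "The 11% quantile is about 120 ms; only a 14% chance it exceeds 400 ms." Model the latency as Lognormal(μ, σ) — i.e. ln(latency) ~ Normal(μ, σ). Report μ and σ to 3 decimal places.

If T ~ Lognormal(μ,σ) then ln T ~ Normal(μ,σ), so the p-quantile of ln T is μ + z_p·σ.
ln(120) = 4.787 and ln(400) = 5.991; z_{0.11} = -1.227, z_{0.86} = 1.08.
σ = (5.991 − 4.787)/(1.08 − (-1.227)) = 0.522.
μ = 4.787 − (-1.227)·0.522 = 5.428.

μ ≈ 5.428, σ ≈ 0.522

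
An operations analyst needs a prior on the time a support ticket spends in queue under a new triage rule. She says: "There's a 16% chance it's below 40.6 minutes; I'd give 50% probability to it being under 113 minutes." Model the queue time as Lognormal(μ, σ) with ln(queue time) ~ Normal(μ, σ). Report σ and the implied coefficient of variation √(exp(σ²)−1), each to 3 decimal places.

If T ~ Lognormal(μ,σ) then ln T ~ Normal(μ,σ), so the p-quantile of ln T is μ + z_p·σ.
ln(40.6) = 3.704 and ln(113) = 4.727; z_{0.16} = -0.9945, z_{0.5} = 0.
σ = (4.727 − 3.704)/(0 − (-0.9945)) = 1.029.
μ = 3.704 − (-0.9945)·1.029 = 4.727.
CV = √(exp(σ²)−1) = √(exp(1.0595)−1) = 1.373.

σ ≈ 1.029, CV ≈ 1.373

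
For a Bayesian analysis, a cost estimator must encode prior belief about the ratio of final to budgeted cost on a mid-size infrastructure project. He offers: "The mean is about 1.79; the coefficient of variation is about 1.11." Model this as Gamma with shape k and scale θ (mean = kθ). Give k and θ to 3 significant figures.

k ≈ 0.812, θ ≈ 2.21

For Gamma(k, scale θ): mean = kθ, variance = kθ², so CV = 1/√k.
CV = 1.11, hence k = 1/CV² = 0.812.
Then θ = mean/k = 1.79/0.812 = 2.21.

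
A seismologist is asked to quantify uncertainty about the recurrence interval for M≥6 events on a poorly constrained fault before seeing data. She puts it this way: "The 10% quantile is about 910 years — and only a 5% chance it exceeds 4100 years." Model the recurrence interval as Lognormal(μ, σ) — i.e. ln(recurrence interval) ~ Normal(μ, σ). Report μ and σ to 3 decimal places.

μ ≈ 7.473, σ ≈ 0.514

If T ~ Lognormal(μ,σ) then ln T ~ Normal(μ,σ), so the p-quantile of ln T is μ + z_p·σ.
ln(910) = 6.813 and ln(4100) = 8.319; z_{0.1} = -1.282, z_{0.95} = 1.645.
σ = (8.319 − 6.813)/(1.645 − (-1.282)) = 0.514.
μ = 6.813 − (-1.282)·0.514 = 7.473.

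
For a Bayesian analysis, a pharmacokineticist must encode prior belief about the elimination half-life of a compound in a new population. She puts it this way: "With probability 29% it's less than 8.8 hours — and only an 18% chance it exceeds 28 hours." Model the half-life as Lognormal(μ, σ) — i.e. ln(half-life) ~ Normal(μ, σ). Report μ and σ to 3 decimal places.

μ ≈ 2.611, σ ≈ 0.788

If T ~ Lognormal(μ,σ) then ln T ~ Normal(μ,σ), so the p-quantile of ln T is μ + z_p·σ.
ln(8.8) = 2.175 and ln(28) = 3.332; z_{0.29} = -0.5534, z_{0.82} = 0.9154.
σ = (3.332 − 2.175)/(0.9154 − (-0.5534)) = 0.788.
μ = 2.175 − (-0.5534)·0.788 = 2.611.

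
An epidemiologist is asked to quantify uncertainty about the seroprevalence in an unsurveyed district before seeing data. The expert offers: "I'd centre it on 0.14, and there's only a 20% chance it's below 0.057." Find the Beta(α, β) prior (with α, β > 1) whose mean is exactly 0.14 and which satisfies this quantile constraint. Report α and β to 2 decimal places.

With mean 0.14 fixed, write α = 0.14s, β = 0.86s where s = α+β.
Need P(θ < 0.057) = 0.2 under Beta(0.14s, 0.86s). Normal approximation: (q−m)/√(m(1−m)/s) ≈ z_{0.2} = -0.842, so s ≈ 0.14·0.86·(-0.842)²/(0.057−0.14)² = 12.4.
At s = 12.4: P(θ<0.057) ≈ 0.199. Adjusting to match 0.2 gives s ≈ 12.30.
So α = 0.14·12.30 ≈ 1.72, β = 0.86·12.30 ≈ 10.57.

α ≈ 1.72, β ≈ 10.57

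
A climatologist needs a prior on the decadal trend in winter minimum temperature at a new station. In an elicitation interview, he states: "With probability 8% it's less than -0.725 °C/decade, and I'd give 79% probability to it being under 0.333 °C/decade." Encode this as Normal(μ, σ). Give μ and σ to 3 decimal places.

For Normal(μ,σ), the p-quantile is μ + z_p·σ. Here z_{0.08} = -1.405, z_{0.79} = 0.8064.
So -0.725 = μ − 1.405σ and 0.333 = μ + 0.8064σ.
Subtracting: σ = (0.333 − -0.725)/(0.8064 − (-1.405)) = 0.478.
Then μ = -0.725 − (-1.405)·0.478 = -0.053.

μ = -0.053, σ = 0.478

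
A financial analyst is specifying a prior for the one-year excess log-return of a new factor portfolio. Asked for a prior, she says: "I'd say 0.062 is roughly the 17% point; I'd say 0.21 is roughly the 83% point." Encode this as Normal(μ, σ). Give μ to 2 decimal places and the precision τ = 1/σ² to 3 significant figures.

For Normal(μ,σ), the p-quantile is μ + z_p·σ. Here z_{0.17} = -0.9542, z_{0.83} = 0.9542.
So 0.062 = μ − 0.9542σ and 0.21 = μ + 0.9542σ.
Subtracting: σ = (0.21 − 0.062)/(0.9542 − (-0.9542)) = 0.08.
Then μ = 0.062 − (-0.9542)·0.08 = 0.14.
Precision τ = 1/σ² = 1/0.07755² = 166.

μ = 0.14, τ = 166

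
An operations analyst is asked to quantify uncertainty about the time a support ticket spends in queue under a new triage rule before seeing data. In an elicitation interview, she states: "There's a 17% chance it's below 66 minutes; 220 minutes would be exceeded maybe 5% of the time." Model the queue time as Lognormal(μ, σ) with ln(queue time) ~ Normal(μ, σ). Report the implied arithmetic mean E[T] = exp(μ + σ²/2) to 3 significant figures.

If T ~ Lognormal(μ,σ) then ln T ~ Normal(μ,σ), so the p-quantile of ln T is μ + z_p·σ.
ln(66) = 4.19 and ln(220) = 5.394; z_{0.17} = -0.9542, z_{0.95} = 1.645.
σ = (5.394 − 4.19)/(1.645 − (-0.9542)) = 0.463.
μ = 4.19 − (-0.9542)·0.463 = 4.632.
E[T] = exp(μ + σ²/2) = exp(4.632 + 0.1073) = 114 minutes.

E[T] ≈ 114 minutes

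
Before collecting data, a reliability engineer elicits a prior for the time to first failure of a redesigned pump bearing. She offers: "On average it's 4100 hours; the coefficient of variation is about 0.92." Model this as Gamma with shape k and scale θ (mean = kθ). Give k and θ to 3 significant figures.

k ≈ 1.18, θ ≈ 3470

For Gamma(k, scale θ): mean = kθ, variance = kθ², so CV = 1/√k.
CV = 0.92, hence k = 1/CV² = 1.18.
Then θ = mean/k = 4100/1.18 = 3470.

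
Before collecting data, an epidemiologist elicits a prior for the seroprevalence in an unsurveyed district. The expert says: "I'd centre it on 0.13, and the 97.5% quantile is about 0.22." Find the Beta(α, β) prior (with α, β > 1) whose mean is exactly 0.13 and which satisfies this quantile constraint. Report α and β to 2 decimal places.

α ≈ 8.64, β ≈ 57.81

With mean 0.13 fixed, write α = 0.13s, β = 0.87s where s = α+β.
Need P(θ < 0.22) = 0.975 under Beta(0.13s, 0.87s). Normal approximation: (q−m)/√(m(1−m)/s) ≈ z_{0.975} = 1.96, so s ≈ 0.13·0.87·(1.96)²/(0.22−0.13)² = 53.6.
At s = 53.6: P(θ<0.22) ≈ 0.962. Adjusting to match 0.975 gives s ≈ 66.45.
So α = 0.13·66.45 ≈ 8.64, β = 0.87·66.45 ≈ 57.81.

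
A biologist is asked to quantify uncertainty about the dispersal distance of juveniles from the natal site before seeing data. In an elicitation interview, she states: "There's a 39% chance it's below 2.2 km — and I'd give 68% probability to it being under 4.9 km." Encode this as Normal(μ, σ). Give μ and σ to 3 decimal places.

μ = 3.210, σ = 3.614

For Normal(μ,σ), the p-quantile is μ + z_p·σ. Here z_{0.39} = -0.2793, z_{0.68} = 0.4677.
So 2.2 = μ − 0.2793σ and 4.9 = μ + 0.4677σ.
Subtracting: σ = (4.9 − 2.2)/(0.4677 − (-0.2793)) = 3.614.
Then μ = 2.2 − (-0.2793)·3.614 = 3.210.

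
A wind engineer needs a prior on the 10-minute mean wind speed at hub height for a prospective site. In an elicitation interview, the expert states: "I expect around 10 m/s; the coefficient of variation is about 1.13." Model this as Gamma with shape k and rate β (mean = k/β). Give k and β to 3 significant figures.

For Gamma(k, rate β): mean = k/β, variance = k/β², so CV = 1/√k.
CV = 1.13, hence k = 1/CV² = 0.783.
Then β = k/mean = 0.783/10 = 0.0783.

k ≈ 0.783, β ≈ 0.0783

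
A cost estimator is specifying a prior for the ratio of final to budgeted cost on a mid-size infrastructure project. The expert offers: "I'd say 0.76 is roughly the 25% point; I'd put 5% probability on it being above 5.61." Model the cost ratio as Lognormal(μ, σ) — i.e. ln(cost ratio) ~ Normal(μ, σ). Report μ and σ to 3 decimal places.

If T ~ Lognormal(μ,σ) then ln T ~ Normal(μ,σ), so the p-quantile of ln T is μ + z_p·σ.
ln(0.76) = -0.2744 and ln(5.61) = 1.725; z_{0.25} = -0.6745, z_{0.95} = 1.645.
σ = (1.725 − -0.2744)/(1.645 − (-0.6745)) = 0.862.
μ = -0.2744 − (-0.6745)·0.862 = 0.307.

μ ≈ 0.307, σ ≈ 0.862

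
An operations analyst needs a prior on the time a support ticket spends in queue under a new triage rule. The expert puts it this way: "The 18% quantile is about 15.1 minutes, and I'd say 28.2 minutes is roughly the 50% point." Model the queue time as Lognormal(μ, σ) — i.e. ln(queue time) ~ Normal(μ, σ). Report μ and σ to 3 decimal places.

μ ≈ 3.339, σ ≈ 0.682

If T ~ Lognormal(μ,σ) then ln T ~ Normal(μ,σ), so the p-quantile of ln T is μ + z_p·σ.
ln(15.1) = 2.715 and ln(28.2) = 3.339; z_{0.18} = -0.9154, z_{0.5} = 0.
σ = (3.339 − 2.715)/(0 − (-0.9154)) = 0.682.
μ = 2.715 − (-0.9154)·0.682 = 3.339.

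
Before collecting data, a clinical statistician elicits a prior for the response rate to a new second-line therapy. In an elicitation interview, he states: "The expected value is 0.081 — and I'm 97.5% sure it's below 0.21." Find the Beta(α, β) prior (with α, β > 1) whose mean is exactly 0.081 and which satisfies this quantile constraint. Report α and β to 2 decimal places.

α ≈ 2.10, β ≈ 23.85

With mean 0.081 fixed, write α = 0.081s, β = 0.919s where s = α+β.
Need P(θ < 0.21) = 0.975 under Beta(0.081s, 0.919s). Normal approximation: (q−m)/√(m(1−m)/s) ≈ z_{0.975} = 1.96, so s ≈ 0.081·0.919·(1.96)²/(0.21−0.081)² = 17.2.
At s = 17.2: P(θ<0.21) ≈ 0.952. Adjusting to match 0.975 gives s ≈ 25.95.
So α = 0.081·25.95 ≈ 2.10, β = 0.919·25.95 ≈ 23.85.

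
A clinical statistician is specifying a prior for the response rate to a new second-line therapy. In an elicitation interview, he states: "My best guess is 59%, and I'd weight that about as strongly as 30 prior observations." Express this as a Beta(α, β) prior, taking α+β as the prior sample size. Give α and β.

Under the effective-sample-size interpretation, Beta(α, β) has prior mean α/(α+β) and prior sample size α+β.
So α+β = 30 and α/(α+β) = 0.59, giving α = 0.59·30 = 17.7 and β = 30 − 17.7 = 12.3.

α = 17.7, β = 12.3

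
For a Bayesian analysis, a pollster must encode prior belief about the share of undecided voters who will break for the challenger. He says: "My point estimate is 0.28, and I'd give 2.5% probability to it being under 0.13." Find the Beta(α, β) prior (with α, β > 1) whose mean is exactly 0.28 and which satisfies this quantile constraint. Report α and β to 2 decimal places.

α ≈ 7.44, β ≈ 19.14

With mean 0.28 fixed, write α = 0.28s, β = 0.72s where s = α+β.
Need P(θ < 0.13) = 0.025 under Beta(0.28s, 0.72s). Normal approximation: (q−m)/√(m(1−m)/s) ≈ z_{0.025} = -1.96, so s ≈ 0.28·0.72·(-1.96)²/(0.13−0.28)² = 34.4.
At s = 34.4: P(θ<0.13) ≈ 0.012. Adjusting to match 0.025 gives s ≈ 26.58.
So α = 0.28·26.58 ≈ 7.44, β = 0.72·26.58 ≈ 19.14.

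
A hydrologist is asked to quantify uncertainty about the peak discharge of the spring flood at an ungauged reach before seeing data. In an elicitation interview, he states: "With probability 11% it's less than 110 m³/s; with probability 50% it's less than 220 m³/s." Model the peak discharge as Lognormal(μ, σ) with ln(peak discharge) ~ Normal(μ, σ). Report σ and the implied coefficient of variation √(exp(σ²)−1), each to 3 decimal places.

σ ≈ 0.565, CV ≈ 0.613

If T ~ Lognormal(μ,σ) then ln T ~ Normal(μ,σ), so the p-quantile of ln T is μ + z_p·σ.
ln(110) = 4.7 and ln(220) = 5.394; z_{0.11} = -1.227, z_{0.5} = 0.
σ = (5.394 − 4.7)/(0 − (-1.227)) = 0.565.
μ = 4.7 − (-1.227)·0.565 = 5.394.
CV = √(exp(σ²)−1) = √(exp(0.3194)−1) = 0.613.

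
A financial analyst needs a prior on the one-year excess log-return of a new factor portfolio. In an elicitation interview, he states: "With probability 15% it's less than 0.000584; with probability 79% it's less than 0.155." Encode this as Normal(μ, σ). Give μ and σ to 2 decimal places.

μ = 0.09, σ = 0.08

The p-quantile of Normal(μ,σ) is μ + z_p·σ, with z_{0.15} = -1.036 and z_{0.79} = 0.8064.
Eliminate σ: μ = (z₂·x₁ − z₁·x₂)/(z₂ − z₁) = (0.8064·0.000584 − (-1.036)·0.155)/1.843 = 0.09.
Then σ = (x₂ − x₁)/(z₂ − z₁) = (0.155 − 0.000584)/1.843 = 0.08.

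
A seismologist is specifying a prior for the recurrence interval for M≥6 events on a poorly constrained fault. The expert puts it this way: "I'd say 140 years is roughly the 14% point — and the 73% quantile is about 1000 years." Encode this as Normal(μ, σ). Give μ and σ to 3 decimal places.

μ = 688.731, σ = 507.934

The p-quantile of Normal(μ,σ) is μ + z_p·σ, with z_{0.14} = -1.08 and z_{0.73} = 0.6128.
Eliminate σ: μ = (z₂·x₁ − z₁·x₂)/(z₂ − z₁) = (0.6128·140 − (-1.08)·1000)/1.693 = 688.731.
Then σ = (x₂ − x₁)/(z₂ − z₁) = (1000 − 140)/1.693 = 507.934.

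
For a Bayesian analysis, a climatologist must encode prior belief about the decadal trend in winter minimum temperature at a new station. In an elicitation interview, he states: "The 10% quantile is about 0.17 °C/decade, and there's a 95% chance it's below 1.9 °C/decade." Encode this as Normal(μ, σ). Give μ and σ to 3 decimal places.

μ = 0.928, σ = 0.591

The p-quantile of Normal(μ,σ) is μ + z_p·σ, with z_{0.1} = -1.282 and z_{0.95} = 1.645.
Eliminate σ: μ = (z₂·x₁ − z₁·x₂)/(z₂ − z₁) = (1.645·0.17 − (-1.282)·1.9)/2.926 = 0.928.
Then σ = (x₂ − x₁)/(z₂ − z₁) = (1.9 − 0.17)/2.926 = 0.591.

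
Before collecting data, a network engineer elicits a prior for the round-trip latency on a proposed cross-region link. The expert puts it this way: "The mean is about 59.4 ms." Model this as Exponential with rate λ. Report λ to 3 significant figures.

Exponential mean = 1/λ, so λ = 1/59.4 = 0.0168.

λ ≈ 0.0168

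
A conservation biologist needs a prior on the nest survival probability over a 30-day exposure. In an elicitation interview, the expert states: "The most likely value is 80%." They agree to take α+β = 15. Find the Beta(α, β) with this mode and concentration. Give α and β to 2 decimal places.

α = 11.40, β = 3.60

For α,β > 1 the Beta mode is (α−1)/(α+β−2). With α+β = 15, the mode is (α−1)/13.
Set (α−1)/13 = 0.8 → α = 1 + 0.8·13 = 11.40.
β = 15 − α = 3.60.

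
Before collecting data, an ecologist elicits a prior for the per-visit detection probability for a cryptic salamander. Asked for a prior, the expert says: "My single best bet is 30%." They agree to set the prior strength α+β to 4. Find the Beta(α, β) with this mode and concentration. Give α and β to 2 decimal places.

α = 1.60, β = 2.40

For α,β > 1 the Beta mode is (α−1)/(α+β−2). With α+β = 4, the mode is (α−1)/2.
Set (α−1)/2 = 0.3 → α = 1 + 0.3·2 = 1.60.
β = 4 − α = 2.40.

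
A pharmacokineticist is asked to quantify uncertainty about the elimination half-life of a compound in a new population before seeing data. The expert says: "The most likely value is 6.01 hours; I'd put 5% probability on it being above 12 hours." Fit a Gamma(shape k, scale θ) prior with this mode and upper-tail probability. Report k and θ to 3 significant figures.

Gamma(k,θ) with k>1 has mode (k−1)θ, so θ = 6.01/(k−1).
Need P(X < 12) = 0.95 with θ tied to k this way. Start at k = 2, θ = 6.01: P(X<12) ≈ 0.593.
Too low — raise k to concentrate. Iterating converges to k ≈ 6.8.
Then θ = 6.01/(6.8−1) ≈ 1.04.

k ≈ 6.8, θ ≈ 1.04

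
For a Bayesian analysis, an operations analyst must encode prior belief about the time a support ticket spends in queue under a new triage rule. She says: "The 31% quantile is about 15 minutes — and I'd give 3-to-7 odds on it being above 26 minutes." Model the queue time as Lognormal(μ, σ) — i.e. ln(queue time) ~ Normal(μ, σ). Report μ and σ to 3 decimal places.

μ ≈ 2.975, σ ≈ 0.539

If T ~ Lognormal(μ,σ) then ln T ~ Normal(μ,σ), so the p-quantile of ln T is μ + z_p·σ.
ln(15) = 2.708 and ln(26) = 3.258; z_{0.31} = -0.4959, z_{0.7} = 0.5244.
σ = (3.258 − 2.708)/(0.5244 − (-0.4959)) = 0.539.
μ = 2.708 − (-0.4959)·0.539 = 2.975.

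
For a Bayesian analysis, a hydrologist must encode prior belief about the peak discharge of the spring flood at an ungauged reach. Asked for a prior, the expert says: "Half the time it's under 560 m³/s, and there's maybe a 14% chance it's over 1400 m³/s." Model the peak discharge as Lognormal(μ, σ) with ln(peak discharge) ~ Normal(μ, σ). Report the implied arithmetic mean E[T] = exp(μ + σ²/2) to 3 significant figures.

If T ~ Lognormal(μ,σ) then ln T ~ Normal(μ,σ), so the p-quantile of ln T is μ + z_p·σ.
ln(560) = 6.328 and ln(1400) = 7.244; z_{0.5} = 0, z_{0.86} = 1.08.
σ = (7.244 − 6.328)/(1.08 − (0)) = 0.848.
μ = 6.328 − (0)·0.848 = 6.328.
E[T] = exp(μ + σ²/2) = exp(6.328 + 0.3597) = 802 m³/s.

E[T] ≈ 802 m³/s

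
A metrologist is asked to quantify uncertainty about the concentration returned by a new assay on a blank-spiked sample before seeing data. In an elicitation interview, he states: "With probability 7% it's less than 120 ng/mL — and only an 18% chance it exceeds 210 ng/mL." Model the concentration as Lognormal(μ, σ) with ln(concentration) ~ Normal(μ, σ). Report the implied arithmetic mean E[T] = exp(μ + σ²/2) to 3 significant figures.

E[T] ≈ 174 ng/mL

If T ~ Lognormal(μ,σ) then ln T ~ Normal(μ,σ), so the p-quantile of ln T is μ + z_p·σ.
ln(120) = 4.787 and ln(210) = 5.347; z_{0.07} = -1.476, z_{0.82} = 0.9154.
σ = (5.347 − 4.787)/(0.9154 − (-1.476)) = 0.234.
μ = 4.787 − (-1.476)·0.234 = 5.133.
E[T] = exp(μ + σ²/2) = exp(5.133 + 0.0274) = 174 ng/mL.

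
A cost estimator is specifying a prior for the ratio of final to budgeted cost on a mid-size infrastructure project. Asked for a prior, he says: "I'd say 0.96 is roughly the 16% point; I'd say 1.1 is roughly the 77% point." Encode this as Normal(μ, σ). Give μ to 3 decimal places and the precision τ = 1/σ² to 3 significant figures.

μ = 1.040, τ = 153

The p-quantile of Normal(μ,σ) is μ + z_p·σ, with z_{0.16} = -0.9945 and z_{0.77} = 0.7388.
Eliminate σ: μ = (z₂·x₁ − z₁·x₂)/(z₂ − z₁) = (0.7388·0.96 − (-0.9945)·1.1)/1.733 = 1.040.
Then σ = (x₂ − x₁)/(z₂ − z₁) = (1.1 − 0.96)/1.733 = 0.081.
Precision τ = 1/σ² = 1/0.08077² = 153.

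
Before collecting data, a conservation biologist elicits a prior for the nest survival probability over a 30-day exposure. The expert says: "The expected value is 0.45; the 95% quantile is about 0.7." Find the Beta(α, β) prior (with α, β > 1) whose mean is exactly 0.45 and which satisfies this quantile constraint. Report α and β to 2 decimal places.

α ≈ 4.63, β ≈ 5.65

With mean 0.45 fixed, write α = 0.45s, β = 0.55s where s = α+β.
Need P(θ < 0.7) = 0.95 under Beta(0.45s, 0.55s). Normal approximation: (q−m)/√(m(1−m)/s) ≈ z_{0.95} = 1.64, so s ≈ 0.45·0.55·(1.64)²/(0.7−0.45)² = 10.7.
At s = 10.7: P(θ<0.7) ≈ 0.954. Adjusting to match 0.95 gives s ≈ 10.28.
So α = 0.45·10.28 ≈ 4.63, β = 0.55·10.28 ≈ 5.65.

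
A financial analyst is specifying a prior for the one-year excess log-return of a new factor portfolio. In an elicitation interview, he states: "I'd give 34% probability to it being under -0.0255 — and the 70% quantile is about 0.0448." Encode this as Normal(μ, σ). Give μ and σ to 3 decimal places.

μ = 0.005, σ = 0.075

For Normal(μ,σ), the p-quantile is μ + z_p·σ. Here z_{0.34} = -0.4125, z_{0.7} = 0.5244.
So -0.0255 = μ − 0.4125σ and 0.0448 = μ + 0.5244σ.
Subtracting: σ = (0.0448 − -0.0255)/(0.5244 − (-0.4125)) = 0.075.
Then μ = -0.0255 − (-0.4125)·0.075 = 0.005.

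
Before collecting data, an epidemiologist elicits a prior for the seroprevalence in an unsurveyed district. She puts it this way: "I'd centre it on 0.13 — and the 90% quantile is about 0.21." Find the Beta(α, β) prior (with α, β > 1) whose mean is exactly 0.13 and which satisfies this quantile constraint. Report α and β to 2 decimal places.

With mean 0.13 fixed, write α = 0.13s, β = 0.87s where s = α+β.
Need P(θ < 0.21) = 0.9 under Beta(0.13s, 0.87s). Normal approximation: (q−m)/√(m(1−m)/s) ≈ z_{0.9} = 1.28, so s ≈ 0.13·0.87·(1.28)²/(0.21−0.13)² = 29.0.
At s = 29.0: P(θ<0.21) ≈ 0.893. Adjusting to match 0.9 gives s ≈ 31.39.
So α = 0.13·31.39 ≈ 4.08, β = 0.87·31.39 ≈ 27.31.

α ≈ 4.08, β ≈ 27.31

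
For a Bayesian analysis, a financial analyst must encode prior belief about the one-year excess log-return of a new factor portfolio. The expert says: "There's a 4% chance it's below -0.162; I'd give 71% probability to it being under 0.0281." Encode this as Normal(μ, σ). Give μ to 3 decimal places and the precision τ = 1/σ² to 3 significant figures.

For Normal(μ,σ), the p-quantile is μ + z_p·σ. Here z_{0.04} = -1.751, z_{0.71} = 0.5534.
So -0.162 = μ − 1.751σ and 0.0281 = μ + 0.5534σ.
Subtracting: σ = (0.0281 − -0.162)/(0.5534 − (-1.751)) = 0.083.
Then μ = -0.162 − (-1.751)·0.083 = -0.018.
Precision τ = 1/σ² = 1/0.08251² = 147.

μ = -0.018, τ = 147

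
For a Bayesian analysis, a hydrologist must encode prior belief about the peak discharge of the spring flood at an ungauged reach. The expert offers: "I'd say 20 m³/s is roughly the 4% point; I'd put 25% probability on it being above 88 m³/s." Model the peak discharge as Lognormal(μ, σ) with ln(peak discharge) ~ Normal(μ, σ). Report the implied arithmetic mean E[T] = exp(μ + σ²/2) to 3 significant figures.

If T ~ Lognormal(μ,σ) then ln T ~ Normal(μ,σ), so the p-quantile of ln T is μ + z_p·σ.
ln(20) = 2.996 and ln(88) = 4.477; z_{0.04} = -1.751, z_{0.75} = 0.6745.
σ = (4.477 − 2.996)/(0.6745 − (-1.751)) = 0.611.
μ = 2.996 − (-1.751)·0.611 = 4.065.
E[T] = exp(μ + σ²/2) = exp(4.065 + 0.1866) = 70.2 m³/s.

E[T] ≈ 70.2 m³/s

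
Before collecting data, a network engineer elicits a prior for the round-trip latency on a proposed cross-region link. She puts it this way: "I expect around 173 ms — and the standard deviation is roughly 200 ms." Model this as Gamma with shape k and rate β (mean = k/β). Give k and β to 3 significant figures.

For Gamma(k, rate β): mean = k/β, variance = k/β², so CV = 1/√k.
CV = SD/mean = 200/173 = 1.156, hence k = 1/CV² = 0.748.
Then β = k/mean = 0.748/173 = 0.00432.

k ≈ 0.748, β ≈ 0.00432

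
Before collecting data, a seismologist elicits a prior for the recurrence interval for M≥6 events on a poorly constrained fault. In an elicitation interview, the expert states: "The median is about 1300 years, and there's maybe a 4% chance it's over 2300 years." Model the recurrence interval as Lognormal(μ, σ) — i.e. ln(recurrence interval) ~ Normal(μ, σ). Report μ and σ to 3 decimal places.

If T ~ Lognormal(μ,σ) then ln T ~ Normal(μ,σ), so the p-quantile of ln T is μ + z_p·σ.
ln(1300) = 7.17 and ln(2300) = 7.741; z_{0.5} = 0, z_{0.96} = 1.751.
σ = (7.741 − 7.17)/(1.751 − (0)) = 0.326.
μ = 7.17 − (0)·0.326 = 7.170.

μ ≈ 7.170, σ ≈ 0.326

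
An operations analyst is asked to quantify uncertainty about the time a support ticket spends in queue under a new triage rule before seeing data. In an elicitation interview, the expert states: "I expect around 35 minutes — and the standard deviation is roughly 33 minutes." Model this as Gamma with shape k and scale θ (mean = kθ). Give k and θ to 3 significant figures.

For Gamma(k, scale θ): mean = kθ, variance = kθ², so CV = 1/√k.
CV = SD/mean = 33/35 = 0.9429, hence k = 1/CV² = 1.12.
Then θ = mean/k = 35/1.12 = 31.1.

k ≈ 1.12, θ ≈ 31.1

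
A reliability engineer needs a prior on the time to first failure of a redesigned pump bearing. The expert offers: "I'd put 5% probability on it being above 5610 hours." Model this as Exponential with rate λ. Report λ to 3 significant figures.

P(T > 5610.0) = e^(−λ·5610.0) = 0.05, so λ = −ln(0.05)/5610.0 = 0.000534.

λ ≈ 0.000534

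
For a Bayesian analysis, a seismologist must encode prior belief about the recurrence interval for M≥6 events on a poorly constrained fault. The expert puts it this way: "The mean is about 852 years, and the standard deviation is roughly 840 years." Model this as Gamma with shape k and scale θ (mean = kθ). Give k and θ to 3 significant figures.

For Gamma(k, scale θ): mean = kθ, variance = kθ², so CV = 1/√k.
CV = SD/mean = 840/852 = 0.9859, hence k = 1/CV² = 1.03.
Then θ = mean/k = 852/1.03 = 828.

k ≈ 1.03, θ ≈ 828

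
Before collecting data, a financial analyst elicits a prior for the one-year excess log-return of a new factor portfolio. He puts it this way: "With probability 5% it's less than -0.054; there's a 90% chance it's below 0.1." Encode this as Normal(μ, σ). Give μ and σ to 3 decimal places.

μ = 0.033, σ = 0.053

For Normal(μ,σ), the p-quantile is μ + z_p·σ. Here z_{0.05} = -1.645, z_{0.9} = 1.282.
So -0.054 = μ − 1.645σ and 0.1 = μ + 1.282σ.
Subtracting: σ = (0.1 − -0.054)/(1.282 − (-1.645)) = 0.053.
Then μ = -0.054 − (-1.645)·0.053 = 0.033.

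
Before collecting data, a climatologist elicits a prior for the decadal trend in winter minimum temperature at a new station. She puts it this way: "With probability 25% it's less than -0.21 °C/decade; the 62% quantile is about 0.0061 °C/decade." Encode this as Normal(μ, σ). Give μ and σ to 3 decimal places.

For Normal(μ,σ), the p-quantile is μ + z_p·σ. Here z_{0.25} = -0.6745, z_{0.62} = 0.3055.
So -0.21 = μ − 0.6745σ and 0.0061 = μ + 0.3055σ.
Subtracting: σ = (0.0061 − -0.21)/(0.3055 − (-0.6745)) = 0.221.
Then μ = -0.21 − (-0.6745)·0.221 = -0.061.

μ = -0.061, σ = 0.221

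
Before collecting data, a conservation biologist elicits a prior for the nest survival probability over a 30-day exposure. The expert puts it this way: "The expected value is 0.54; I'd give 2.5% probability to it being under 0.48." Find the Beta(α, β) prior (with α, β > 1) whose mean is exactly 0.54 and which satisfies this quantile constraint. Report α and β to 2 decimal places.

With mean 0.54 fixed, write α = 0.54s, β = 0.46s where s = α+β.
Need P(θ < 0.48) = 0.025 under Beta(0.54s, 0.46s). Normal approximation: (q−m)/√(m(1−m)/s) ≈ z_{0.025} = -1.96, so s ≈ 0.54·0.46·(-1.96)²/(0.48−0.54)² = 265.1.
At s = 265.1: P(θ<0.48) ≈ 0.025. Adjusting to match 0.025 gives s ≈ 266.16.
So α = 0.54·266.16 ≈ 143.73, β = 0.46·266.16 ≈ 122.44.

α ≈ 143.73, β ≈ 122.44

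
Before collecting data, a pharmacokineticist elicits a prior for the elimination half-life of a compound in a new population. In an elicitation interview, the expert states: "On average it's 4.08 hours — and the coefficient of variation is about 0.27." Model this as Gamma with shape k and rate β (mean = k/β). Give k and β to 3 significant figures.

For Gamma(k, rate β): mean = k/β, variance = k/β², so CV = 1/√k.
CV = 0.27, hence k = 1/CV² = 13.7.
Then β = k/mean = 13.7/4.08 = 3.36.

k ≈ 13.7, β ≈ 3.36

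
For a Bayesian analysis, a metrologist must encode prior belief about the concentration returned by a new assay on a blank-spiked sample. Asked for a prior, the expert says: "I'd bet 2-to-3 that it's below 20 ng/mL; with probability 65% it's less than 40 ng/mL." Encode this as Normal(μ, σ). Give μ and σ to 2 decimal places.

μ = 27.93, σ = 31.32

The p-quantile of Normal(μ,σ) is μ + z_p·σ, with z_{0.4} = -0.2533 and z_{0.65} = 0.3853.
Eliminate σ: μ = (z₂·x₁ − z₁·x₂)/(z₂ − z₁) = (0.3853·20 − (-0.2533)·40)/0.6387 = 27.93.
Then σ = (x₂ − x₁)/(z₂ − z₁) = (40 − 20)/0.6387 = 31.32.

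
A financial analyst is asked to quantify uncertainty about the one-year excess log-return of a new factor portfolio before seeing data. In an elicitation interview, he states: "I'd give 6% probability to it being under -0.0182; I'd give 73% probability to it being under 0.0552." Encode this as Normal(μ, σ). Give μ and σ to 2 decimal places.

μ = 0.03, σ = 0.03

For Normal(μ,σ), the p-quantile is μ + z_p·σ. Here z_{0.06} = -1.555, z_{0.73} = 0.6128.
So -0.0182 = μ − 1.555σ and 0.0552 = μ + 0.6128σ.
Subtracting: σ = (0.0552 − -0.0182)/(0.6128 − (-1.555)) = 0.03.
Then μ = -0.0182 − (-1.555)·0.03 = 0.03.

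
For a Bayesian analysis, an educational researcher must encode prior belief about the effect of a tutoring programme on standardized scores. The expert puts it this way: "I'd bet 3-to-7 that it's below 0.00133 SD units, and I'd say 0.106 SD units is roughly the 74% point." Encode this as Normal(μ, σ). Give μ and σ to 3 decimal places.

μ = 0.048, σ = 0.090

The p-quantile of Normal(μ,σ) is μ + z_p·σ, with z_{0.3} = -0.5244 and z_{0.74} = 0.6433.
Eliminate σ: μ = (z₂·x₁ − z₁·x₂)/(z₂ − z₁) = (0.6433·0.00133 − (-0.5244)·0.106)/1.168 = 0.048.
Then σ = (x₂ − x₁)/(z₂ − z₁) = (0.106 − 0.00133)/1.168 = 0.090.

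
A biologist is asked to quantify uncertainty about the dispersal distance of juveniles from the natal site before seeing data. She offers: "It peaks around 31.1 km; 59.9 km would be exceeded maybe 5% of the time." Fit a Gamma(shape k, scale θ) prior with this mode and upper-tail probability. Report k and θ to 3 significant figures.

Gamma(k,θ) with k>1 has mode (k−1)θ, so θ = 31.1/(k−1).
Need P(X < 59.9) = 0.95 with θ tied to k this way. Start at k = 2, θ = 31.1: P(X<59.9) ≈ 0.574.
Too low — raise k to concentrate. Iterating converges to k ≈ 7.47.
Then θ = 31.1/(7.47−1) ≈ 4.81.

k ≈ 7.47, θ ≈ 4.81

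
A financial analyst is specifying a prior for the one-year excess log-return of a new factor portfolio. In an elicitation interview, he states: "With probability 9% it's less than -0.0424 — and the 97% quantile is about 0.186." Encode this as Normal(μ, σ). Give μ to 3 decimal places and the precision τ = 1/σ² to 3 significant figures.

The p-quantile of Normal(μ,σ) is μ + z_p·σ, with z_{0.09} = -1.341 and z_{0.97} = 1.881.
Eliminate σ: μ = (z₂·x₁ − z₁·x₂)/(z₂ − z₁) = (1.881·-0.0424 − (-1.341)·0.186)/3.222 = 0.053.
Then σ = (x₂ − x₁)/(z₂ − z₁) = (0.186 − -0.0424)/3.222 = 0.071.
Precision τ = 1/σ² = 1/0.0709² = 199.

μ = 0.053, τ = 199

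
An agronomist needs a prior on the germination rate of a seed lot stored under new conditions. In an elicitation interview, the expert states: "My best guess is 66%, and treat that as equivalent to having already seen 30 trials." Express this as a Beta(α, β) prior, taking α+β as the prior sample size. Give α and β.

Under the effective-sample-size interpretation, Beta(α, β) has prior mean α/(α+β) and prior sample size α+β.
So α+β = 30 and α/(α+β) = 0.66, giving α = 0.66·30 = 19.8 and β = 30 − 19.8 = 10.2.

α = 19.8, β = 10.2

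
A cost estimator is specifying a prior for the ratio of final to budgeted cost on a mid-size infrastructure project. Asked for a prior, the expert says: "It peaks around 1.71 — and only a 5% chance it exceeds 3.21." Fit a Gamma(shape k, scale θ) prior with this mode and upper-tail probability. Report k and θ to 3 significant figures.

k ≈ 8.01, θ ≈ 0.244

Gamma(k,θ) with k>1 has mode (k−1)θ, so θ = 1.71/(k−1).
Need P(X < 3.21) = 0.95 with θ tied to k this way. Start at k = 2, θ = 1.71: P(X<3.21) ≈ 0.560.
Too low — raise k to concentrate. Iterating converges to k ≈ 8.01.
Then θ = 1.71/(8.01−1) ≈ 0.244.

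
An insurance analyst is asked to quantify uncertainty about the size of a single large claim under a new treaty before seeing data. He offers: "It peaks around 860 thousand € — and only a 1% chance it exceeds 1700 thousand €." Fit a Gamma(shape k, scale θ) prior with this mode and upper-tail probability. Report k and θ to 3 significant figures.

k ≈ 11.6, θ ≈ 81.1

Gamma(k,θ) with k>1 has mode (k−1)θ, so θ = 860/(k−1).
Need P(X < 1700) = 0.99 with θ tied to k this way. Start at k = 2, θ = 860: P(X<1700) ≈ 0.588.
Too low — raise k to concentrate. Iterating converges to k ≈ 11.6.
Then θ = 860/(11.6−1) ≈ 81.1.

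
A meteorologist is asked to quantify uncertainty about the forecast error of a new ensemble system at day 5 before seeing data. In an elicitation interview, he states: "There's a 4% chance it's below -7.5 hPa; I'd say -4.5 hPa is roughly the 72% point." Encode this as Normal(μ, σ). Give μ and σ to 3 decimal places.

μ = -5.249, σ = 1.286

For Normal(μ,σ), the p-quantile is μ + z_p·σ. Here z_{0.04} = -1.751, z_{0.72} = 0.5828.
So -7.5 = μ − 1.751σ and -4.5 = μ + 0.5828σ.
Subtracting: σ = (-4.5 − -7.5)/(0.5828 − (-1.751)) = 1.286.
Then μ = -7.5 − (-1.751)·1.286 = -5.249.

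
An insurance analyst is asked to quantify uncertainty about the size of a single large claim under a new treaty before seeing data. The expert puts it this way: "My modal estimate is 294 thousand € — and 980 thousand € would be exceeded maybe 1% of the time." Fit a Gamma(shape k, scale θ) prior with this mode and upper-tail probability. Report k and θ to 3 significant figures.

k ≈ 4.03, θ ≈ 97.2

Gamma(k,θ) with k>1 has mode (k−1)θ, so θ = 294/(k−1).
Need P(X < 980) = 0.99 with θ tied to k this way. Start at k = 2, θ = 294: P(X<980) ≈ 0.845.
Too low — raise k to concentrate. Iterating converges to k ≈ 4.03.
Then θ = 294/(4.03−1) ≈ 97.2.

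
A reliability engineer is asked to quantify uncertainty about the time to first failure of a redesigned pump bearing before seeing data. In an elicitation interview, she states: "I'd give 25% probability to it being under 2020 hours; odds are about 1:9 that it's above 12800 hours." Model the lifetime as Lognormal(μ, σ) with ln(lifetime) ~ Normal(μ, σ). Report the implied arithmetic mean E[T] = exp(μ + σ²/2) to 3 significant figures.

If T ~ Lognormal(μ,σ) then ln T ~ Normal(μ,σ), so the p-quantile of ln T is μ + z_p·σ.
ln(2020) = 7.611 and ln(12800) = 9.457; z_{0.25} = -0.6745, z_{0.9} = 1.282.
σ = (9.457 − 7.611)/(1.282 − (-0.6745)) = 0.944.
μ = 7.611 − (-0.6745)·0.944 = 8.248.
E[T] = exp(μ + σ²/2) = exp(8.248 + 0.4455) = 5960 hours.

E[T] ≈ 5960 hours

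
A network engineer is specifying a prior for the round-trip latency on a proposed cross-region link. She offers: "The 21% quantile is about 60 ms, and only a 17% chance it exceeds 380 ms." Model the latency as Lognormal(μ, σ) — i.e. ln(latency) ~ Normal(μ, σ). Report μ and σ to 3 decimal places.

If T ~ Lognormal(μ,σ) then ln T ~ Normal(μ,σ), so the p-quantile of ln T is μ + z_p·σ.
ln(60) = 4.094 and ln(380) = 5.94; z_{0.21} = -0.8064, z_{0.83} = 0.9542.
σ = (5.94 − 4.094)/(0.9542 − (-0.8064)) = 1.048.
μ = 4.094 − (-0.8064)·1.048 = 4.940.

μ ≈ 4.940, σ ≈ 1.048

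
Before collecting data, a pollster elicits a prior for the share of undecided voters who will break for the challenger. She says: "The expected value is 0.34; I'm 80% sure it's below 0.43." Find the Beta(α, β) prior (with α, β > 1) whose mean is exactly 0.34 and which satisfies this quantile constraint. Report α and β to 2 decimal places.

With mean 0.34 fixed, write α = 0.34s, β = 0.66s where s = α+β.
Need P(θ < 0.43) = 0.8 under Beta(0.34s, 0.66s). Normal approximation: (q−m)/√(m(1−m)/s) ≈ z_{0.8} = 0.842, so s ≈ 0.34·0.66·(0.842)²/(0.43−0.34)² = 19.6.
At s = 19.6: P(θ<0.43) ≈ 0.804. Adjusting to match 0.8 gives s ≈ 18.95.
So α = 0.34·18.95 ≈ 6.44, β = 0.66·18.95 ≈ 12.50.

α ≈ 6.44, β ≈ 12.50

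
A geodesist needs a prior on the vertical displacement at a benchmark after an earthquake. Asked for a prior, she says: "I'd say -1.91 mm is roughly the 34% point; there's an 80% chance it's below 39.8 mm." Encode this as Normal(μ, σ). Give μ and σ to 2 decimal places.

μ = 11.81, σ = 33.26

For Normal(μ,σ), the p-quantile is μ + z_p·σ. Here z_{0.34} = -0.4125, z_{0.8} = 0.8416.
So -1.91 = μ − 0.4125σ and 39.8 = μ + 0.8416σ.
Subtracting: σ = (39.8 − -1.91)/(0.8416 − (-0.4125)) = 33.26.
Then μ = -1.91 − (-0.4125)·33.26 = 11.81.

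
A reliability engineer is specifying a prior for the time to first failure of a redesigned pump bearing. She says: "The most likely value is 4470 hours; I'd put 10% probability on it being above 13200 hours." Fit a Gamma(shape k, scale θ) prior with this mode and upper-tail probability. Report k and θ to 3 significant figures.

Gamma(k,θ) with k>1 has mode (k−1)θ, so θ = 4470/(k−1).
Need P(X < 13200) = 0.9 with θ tied to k this way. Start at k = 2, θ = 4470: P(X<13200) ≈ 0.794.
Too low — raise k to concentrate. Iterating converges to k ≈ 2.62.
Then θ = 4470/(2.62−1) ≈ 2750.

k ≈ 2.62, θ ≈ 2750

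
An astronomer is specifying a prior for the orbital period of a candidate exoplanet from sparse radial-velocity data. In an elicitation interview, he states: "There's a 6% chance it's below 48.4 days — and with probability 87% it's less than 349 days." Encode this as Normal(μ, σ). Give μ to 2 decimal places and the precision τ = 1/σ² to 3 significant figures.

μ = 222.71, τ = 7.96e-05

The p-quantile of Normal(μ,σ) is μ + z_p·σ, with z_{0.06} = -1.555 and z_{0.87} = 1.126.
Eliminate σ: μ = (z₂·x₁ − z₁·x₂)/(z₂ − z₁) = (1.126·48.4 − (-1.555)·349)/2.681 = 222.71.
Then σ = (x₂ − x₁)/(z₂ − z₁) = (349 − 48.4)/2.681 = 112.12.
Precision τ = 1/σ² = 1/112.1² = 7.96e-05.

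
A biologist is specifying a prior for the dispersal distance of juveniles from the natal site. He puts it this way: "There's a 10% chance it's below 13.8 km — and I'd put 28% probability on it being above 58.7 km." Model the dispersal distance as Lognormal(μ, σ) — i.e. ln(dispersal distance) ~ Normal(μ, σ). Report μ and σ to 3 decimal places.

If T ~ Lognormal(μ,σ) then ln T ~ Normal(μ,σ), so the p-quantile of ln T is μ + z_p·σ.
ln(13.8) = 2.625 and ln(58.7) = 4.072; z_{0.1} = -1.282, z_{0.72} = 0.5828.
σ = (4.072 − 2.625)/(0.5828 − (-1.282)) = 0.777.
μ = 2.625 − (-1.282)·0.777 = 3.620.

μ ≈ 3.620, σ ≈ 0.777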